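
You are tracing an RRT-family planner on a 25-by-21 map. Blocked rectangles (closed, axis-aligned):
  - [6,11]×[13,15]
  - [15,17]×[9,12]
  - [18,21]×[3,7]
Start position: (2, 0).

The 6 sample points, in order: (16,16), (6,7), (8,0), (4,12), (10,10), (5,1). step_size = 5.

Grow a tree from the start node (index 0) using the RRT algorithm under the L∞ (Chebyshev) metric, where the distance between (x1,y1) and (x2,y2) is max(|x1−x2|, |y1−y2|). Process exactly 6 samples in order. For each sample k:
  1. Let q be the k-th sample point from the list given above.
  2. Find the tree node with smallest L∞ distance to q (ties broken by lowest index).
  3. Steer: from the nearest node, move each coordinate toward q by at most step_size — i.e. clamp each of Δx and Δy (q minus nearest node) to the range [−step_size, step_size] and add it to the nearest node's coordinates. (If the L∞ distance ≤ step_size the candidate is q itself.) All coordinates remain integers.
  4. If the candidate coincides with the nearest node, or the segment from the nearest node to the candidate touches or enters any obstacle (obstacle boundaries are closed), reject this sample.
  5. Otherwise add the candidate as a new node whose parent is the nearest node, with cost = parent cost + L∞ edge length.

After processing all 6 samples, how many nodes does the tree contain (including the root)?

1. q=(16,16) nearest=0 d=16 new=(7,5) → add node 1 parent=0 cost=5
2. q=(6,7) nearest=1 d=2 new=(6,7) → add node 2 parent=1 cost=7
3. q=(8,0) nearest=1 d=5 new=(8,0) → add node 3 parent=1 cost=10
4. q=(4,12) nearest=2 d=5 new=(4,12) → add node 4 parent=2 cost=12
5. q=(10,10) nearest=2 d=4 new=(10,10) → add node 5 parent=2 cost=11
6. q=(5,1) nearest=0 d=3 new=(5,1) → add node 6 parent=0 cost=3

Node count: 7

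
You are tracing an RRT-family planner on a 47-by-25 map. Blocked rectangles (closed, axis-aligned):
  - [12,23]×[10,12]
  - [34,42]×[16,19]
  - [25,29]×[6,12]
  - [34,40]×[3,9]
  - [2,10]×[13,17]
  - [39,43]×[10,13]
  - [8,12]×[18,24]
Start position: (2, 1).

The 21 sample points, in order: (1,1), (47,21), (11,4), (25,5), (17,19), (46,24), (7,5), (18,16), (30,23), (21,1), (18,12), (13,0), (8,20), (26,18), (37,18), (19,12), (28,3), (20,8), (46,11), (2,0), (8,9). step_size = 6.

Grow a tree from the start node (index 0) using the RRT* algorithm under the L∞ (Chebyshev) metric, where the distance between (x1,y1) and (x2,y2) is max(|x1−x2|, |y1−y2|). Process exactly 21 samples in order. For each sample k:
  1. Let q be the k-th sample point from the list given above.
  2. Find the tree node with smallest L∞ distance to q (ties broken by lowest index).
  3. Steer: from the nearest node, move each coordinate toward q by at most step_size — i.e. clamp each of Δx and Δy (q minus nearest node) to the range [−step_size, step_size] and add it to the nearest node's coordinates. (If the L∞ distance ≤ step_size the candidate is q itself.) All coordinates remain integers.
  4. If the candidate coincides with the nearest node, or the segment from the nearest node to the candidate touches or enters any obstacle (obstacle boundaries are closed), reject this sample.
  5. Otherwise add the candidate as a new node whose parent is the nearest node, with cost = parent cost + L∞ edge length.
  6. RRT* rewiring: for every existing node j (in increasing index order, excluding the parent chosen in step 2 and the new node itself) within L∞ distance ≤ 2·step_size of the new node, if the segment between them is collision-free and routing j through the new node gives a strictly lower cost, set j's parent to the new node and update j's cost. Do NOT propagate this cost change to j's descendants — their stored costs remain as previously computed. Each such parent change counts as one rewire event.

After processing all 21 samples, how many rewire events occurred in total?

1. q=(1,1) nearest=0 d=1 new=(1,1) → add node 1 parent=0 cost=1
2. q=(47,21) nearest=0 d=45 new=(8,7) → add node 2 parent=0 cost=6
3. q=(11,4) nearest=2 d=3 new=(11,4) → add node 3 parent=2 cost=9
4. q=(25,5) nearest=3 d=14 new=(17,5) → add node 4 parent=3 cost=15
5. q=(17,19) nearest=2 d=12 new=(14,13) → blocked by [12,23]×[10,12], reject
6. q=(46,24) nearest=4 d=29 new=(23,11) → blocked by [12,23]×[10,12], reject
7. q=(7,5) nearest=2 d=2 new=(7,5) → add node 5 parent=2 cost=8
8. q=(18,16) nearest=2 d=10 new=(14,13) → blocked by [12,23]×[10,12], reject
9. q=(30,23) nearest=4 d=18 new=(23,11) → blocked by [12,23]×[10,12], reject
10. q=(21,1) nearest=4 d=4 new=(21,1) → add node 6 parent=4 cost=19
11. q=(18,12) nearest=4 d=7 new=(18,11) → blocked by [12,23]×[10,12], reject
12. q=(13,0) nearest=3 d=4 new=(13,0) → add node 7 parent=3 cost=13
13. q=(8,20) nearest=2 d=13 new=(8,13) → blocked by [2,10]×[13,17], reject
14. q=(26,18) nearest=4 d=13 new=(23,11) → blocked by [12,23]×[10,12], reject
15. q=(37,18) nearest=6 d=17 new=(27,7) → blocked by [25,29]×[6,12], reject
16. q=(19,12) nearest=4 d=7 new=(19,11) → blocked by [12,23]×[10,12], reject
17. q=(28,3) nearest=6 d=7 new=(27,3) → add node 8 parent=6 cost=25
18. q=(20,8) nearest=4 d=3 new=(20,8) → add node 9 parent=4 cost=18
19. q=(46,11) nearest=8 d=19 new=(33,9) → add node 10 parent=8 cost=31
20. q=(2,0) nearest=0 d=1 new=(2,0) → add node 11 parent=0 cost=1; rewire 5→11 (6<8); rewire 7→11 (12<13)
21. q=(8,9) nearest=2 d=2 new=(8,9) → add node 12 parent=2 cost=8

Rewire events: 2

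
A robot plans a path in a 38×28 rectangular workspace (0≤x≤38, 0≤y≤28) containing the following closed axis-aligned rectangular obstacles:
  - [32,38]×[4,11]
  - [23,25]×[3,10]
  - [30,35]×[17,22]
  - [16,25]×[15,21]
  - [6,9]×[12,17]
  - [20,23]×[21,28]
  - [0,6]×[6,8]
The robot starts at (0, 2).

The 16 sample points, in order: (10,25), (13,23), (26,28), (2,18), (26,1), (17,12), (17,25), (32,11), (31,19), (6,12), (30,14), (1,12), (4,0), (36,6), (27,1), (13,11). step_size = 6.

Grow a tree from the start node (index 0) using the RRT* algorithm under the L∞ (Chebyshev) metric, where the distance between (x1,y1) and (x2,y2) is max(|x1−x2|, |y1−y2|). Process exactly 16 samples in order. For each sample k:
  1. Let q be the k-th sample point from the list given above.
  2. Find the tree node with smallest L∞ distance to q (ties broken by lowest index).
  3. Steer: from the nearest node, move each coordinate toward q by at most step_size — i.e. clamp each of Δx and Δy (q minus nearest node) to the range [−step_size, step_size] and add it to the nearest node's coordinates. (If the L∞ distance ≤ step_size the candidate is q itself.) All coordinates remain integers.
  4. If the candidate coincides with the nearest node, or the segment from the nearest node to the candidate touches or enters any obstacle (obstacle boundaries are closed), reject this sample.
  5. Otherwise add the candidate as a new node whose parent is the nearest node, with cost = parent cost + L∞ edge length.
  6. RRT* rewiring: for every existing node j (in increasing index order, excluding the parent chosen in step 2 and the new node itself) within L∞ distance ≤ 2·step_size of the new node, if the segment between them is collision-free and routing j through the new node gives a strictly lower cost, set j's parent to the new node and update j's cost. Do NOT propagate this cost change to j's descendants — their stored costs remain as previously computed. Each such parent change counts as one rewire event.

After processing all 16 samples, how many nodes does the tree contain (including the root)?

Node count: 9

1. q=(10,25) nearest=0 d=23 new=(6,8) → blocked by [0,6]×[6,8], reject
2. q=(13,23) nearest=0 d=21 new=(6,8) → blocked by [0,6]×[6,8], reject
3. q=(26,28) nearest=0 d=26 new=(6,8) → blocked by [0,6]×[6,8], reject
4. q=(2,18) nearest=0 d=16 new=(2,8) → blocked by [0,6]×[6,8], reject
5. q=(26,1) nearest=0 d=26 new=(6,1) → add node 1 parent=0 cost=6
6. q=(17,12) nearest=1 d=11 new=(12,7) → add node 2 parent=1 cost=12
7. q=(17,25) nearest=2 d=18 new=(17,13) → add node 3 parent=2 cost=18
8. q=(32,11) nearest=3 d=15 new=(23,11) → add node 4 parent=3 cost=24
9. q=(31,19) nearest=4 d=8 new=(29,17) → add node 5 parent=4 cost=30
10. q=(6,12) nearest=2 d=6 new=(6,12) → blocked by [6,9]×[12,17], reject
11. q=(30,14) nearest=5 d=3 new=(30,14) → add node 6 parent=5 cost=33
12. q=(1,12) nearest=0 d=10 new=(1,8) → blocked by [0,6]×[6,8], reject
13. q=(4,0) nearest=1 d=2 new=(4,0) → add node 7 parent=1 cost=8
14. q=(36,6) nearest=6 d=8 new=(36,8) → blocked by [32,38]×[4,11], reject
15. q=(27,1) nearest=4 d=10 new=(27,5) → blocked by [23,25]×[3,10], reject
16. q=(13,11) nearest=2 d=4 new=(13,11) → add node 8 parent=2 cost=16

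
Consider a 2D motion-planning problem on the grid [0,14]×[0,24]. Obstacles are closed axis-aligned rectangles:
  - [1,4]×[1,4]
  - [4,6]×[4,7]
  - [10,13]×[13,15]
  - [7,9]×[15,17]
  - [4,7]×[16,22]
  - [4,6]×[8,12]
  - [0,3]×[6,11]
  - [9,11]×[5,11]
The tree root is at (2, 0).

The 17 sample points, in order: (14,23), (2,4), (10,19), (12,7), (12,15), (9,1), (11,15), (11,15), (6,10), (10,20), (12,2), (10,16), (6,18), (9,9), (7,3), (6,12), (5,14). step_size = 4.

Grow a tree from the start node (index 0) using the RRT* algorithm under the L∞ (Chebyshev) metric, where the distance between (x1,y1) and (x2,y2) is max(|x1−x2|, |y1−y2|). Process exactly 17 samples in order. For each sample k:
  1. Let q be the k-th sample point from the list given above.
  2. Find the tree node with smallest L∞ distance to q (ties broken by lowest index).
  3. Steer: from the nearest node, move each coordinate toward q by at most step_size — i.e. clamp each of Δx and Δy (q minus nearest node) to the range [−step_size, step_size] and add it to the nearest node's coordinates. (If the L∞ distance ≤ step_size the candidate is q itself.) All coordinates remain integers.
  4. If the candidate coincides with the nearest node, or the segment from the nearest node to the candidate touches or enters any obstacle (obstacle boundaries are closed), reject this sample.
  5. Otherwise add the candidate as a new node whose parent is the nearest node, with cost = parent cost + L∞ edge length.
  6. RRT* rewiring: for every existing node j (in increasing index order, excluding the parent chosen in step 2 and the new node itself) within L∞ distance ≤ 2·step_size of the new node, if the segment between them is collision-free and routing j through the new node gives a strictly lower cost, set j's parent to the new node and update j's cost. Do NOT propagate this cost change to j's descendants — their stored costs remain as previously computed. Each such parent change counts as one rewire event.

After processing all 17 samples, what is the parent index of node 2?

1. q=(14,23) nearest=0 d=23 new=(6,4) → blocked by [1,4]×[1,4], reject
2. q=(2,4) nearest=0 d=4 new=(2,4) → blocked by [1,4]×[1,4], reject
3. q=(10,19) nearest=0 d=19 new=(6,4) → blocked by [1,4]×[1,4], reject
4. q=(12,7) nearest=0 d=10 new=(6,4) → blocked by [1,4]×[1,4], reject
5. q=(12,15) nearest=0 d=15 new=(6,4) → blocked by [1,4]×[1,4], reject
6. q=(9,1) nearest=0 d=7 new=(6,1) → add node 1 parent=0 cost=4
7. q=(11,15) nearest=1 d=14 new=(10,5) → blocked by [9,11]×[5,11], reject
8. q=(11,15) nearest=1 d=14 new=(10,5) → blocked by [9,11]×[5,11], reject
9. q=(6,10) nearest=1 d=9 new=(6,5) → blocked by [4,6]×[4,7], reject
10. q=(10,20) nearest=1 d=19 new=(10,5) → blocked by [9,11]×[5,11], reject
11. q=(12,2) nearest=1 d=6 new=(10,2) → add node 2 parent=1 cost=8
12. q=(10,16) nearest=2 d=14 new=(10,6) → blocked by [9,11]×[5,11], reject
13. q=(6,18) nearest=2 d=16 new=(6,6) → blocked by [4,6]×[4,7], reject
14. q=(9,9) nearest=2 d=7 new=(9,6) → blocked by [9,11]×[5,11], reject
15. q=(7,3) nearest=1 d=2 new=(7,3) → add node 3 parent=1 cost=6
16. q=(6,12) nearest=3 d=9 new=(6,7) → blocked by [4,6]×[4,7], reject
17. q=(5,14) nearest=3 d=11 new=(5,7) → blocked by [4,6]×[4,7], reject

Parent of node 2: 1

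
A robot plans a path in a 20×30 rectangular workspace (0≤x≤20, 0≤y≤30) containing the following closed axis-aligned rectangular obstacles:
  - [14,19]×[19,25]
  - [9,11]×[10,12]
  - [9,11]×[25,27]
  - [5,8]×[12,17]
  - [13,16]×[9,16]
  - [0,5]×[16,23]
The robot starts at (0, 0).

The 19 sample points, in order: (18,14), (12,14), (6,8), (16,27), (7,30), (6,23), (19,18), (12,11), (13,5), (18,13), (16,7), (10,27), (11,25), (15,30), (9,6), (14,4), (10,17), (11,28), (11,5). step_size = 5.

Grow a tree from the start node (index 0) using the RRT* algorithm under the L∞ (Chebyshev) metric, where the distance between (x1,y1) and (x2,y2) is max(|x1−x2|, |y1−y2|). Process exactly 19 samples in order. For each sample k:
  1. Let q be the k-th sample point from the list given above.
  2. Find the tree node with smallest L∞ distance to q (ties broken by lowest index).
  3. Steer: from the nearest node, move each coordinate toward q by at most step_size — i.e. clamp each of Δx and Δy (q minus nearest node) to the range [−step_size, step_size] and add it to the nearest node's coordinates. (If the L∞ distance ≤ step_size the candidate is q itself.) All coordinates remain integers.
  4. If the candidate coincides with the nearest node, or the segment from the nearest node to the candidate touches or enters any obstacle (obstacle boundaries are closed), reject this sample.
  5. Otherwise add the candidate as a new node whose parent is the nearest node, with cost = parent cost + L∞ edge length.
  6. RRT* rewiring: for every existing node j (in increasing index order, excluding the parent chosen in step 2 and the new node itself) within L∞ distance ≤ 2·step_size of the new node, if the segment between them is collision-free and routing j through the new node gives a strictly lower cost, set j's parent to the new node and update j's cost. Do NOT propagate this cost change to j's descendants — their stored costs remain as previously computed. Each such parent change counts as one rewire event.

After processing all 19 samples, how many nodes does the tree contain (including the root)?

Node count: 7

1. q=(18,14) nearest=0 d=18 new=(5,5) → add node 1 parent=0 cost=5
2. q=(12,14) nearest=1 d=9 new=(10,10) → blocked by [9,11]×[10,12], reject
3. q=(6,8) nearest=1 d=3 new=(6,8) → add node 2 parent=1 cost=8
4. q=(16,27) nearest=2 d=19 new=(11,13) → blocked by [9,11]×[10,12], reject
5. q=(7,30) nearest=2 d=22 new=(7,13) → blocked by [5,8]×[12,17], reject
6. q=(6,23) nearest=2 d=15 new=(6,13) → blocked by [5,8]×[12,17], reject
7. q=(19,18) nearest=2 d=13 new=(11,13) → blocked by [9,11]×[10,12], reject
8. q=(12,11) nearest=2 d=6 new=(11,11) → blocked by [9,11]×[10,12], reject
9. q=(13,5) nearest=2 d=7 new=(11,5) → add node 3 parent=2 cost=13
10. q=(18,13) nearest=3 d=8 new=(16,10) → blocked by [13,16]×[9,16], reject
11. q=(16,7) nearest=3 d=5 new=(16,7) → add node 4 parent=3 cost=18
12. q=(10,27) nearest=2 d=19 new=(10,13) → blocked by [9,11]×[10,12], reject
13. q=(11,25) nearest=2 d=17 new=(11,13) → blocked by [9,11]×[10,12], reject
14. q=(15,30) nearest=2 d=22 new=(11,13) → blocked by [9,11]×[10,12], reject
15. q=(9,6) nearest=3 d=2 new=(9,6) → add node 5 parent=3 cost=15
16. q=(14,4) nearest=3 d=3 new=(14,4) → add node 6 parent=3 cost=16
17. q=(10,17) nearest=2 d=9 new=(10,13) → blocked by [9,11]×[10,12], reject
18. q=(11,28) nearest=2 d=20 new=(11,13) → blocked by [9,11]×[10,12], reject
19. q=(11,5) nearest=3 d=0 → coincident, reject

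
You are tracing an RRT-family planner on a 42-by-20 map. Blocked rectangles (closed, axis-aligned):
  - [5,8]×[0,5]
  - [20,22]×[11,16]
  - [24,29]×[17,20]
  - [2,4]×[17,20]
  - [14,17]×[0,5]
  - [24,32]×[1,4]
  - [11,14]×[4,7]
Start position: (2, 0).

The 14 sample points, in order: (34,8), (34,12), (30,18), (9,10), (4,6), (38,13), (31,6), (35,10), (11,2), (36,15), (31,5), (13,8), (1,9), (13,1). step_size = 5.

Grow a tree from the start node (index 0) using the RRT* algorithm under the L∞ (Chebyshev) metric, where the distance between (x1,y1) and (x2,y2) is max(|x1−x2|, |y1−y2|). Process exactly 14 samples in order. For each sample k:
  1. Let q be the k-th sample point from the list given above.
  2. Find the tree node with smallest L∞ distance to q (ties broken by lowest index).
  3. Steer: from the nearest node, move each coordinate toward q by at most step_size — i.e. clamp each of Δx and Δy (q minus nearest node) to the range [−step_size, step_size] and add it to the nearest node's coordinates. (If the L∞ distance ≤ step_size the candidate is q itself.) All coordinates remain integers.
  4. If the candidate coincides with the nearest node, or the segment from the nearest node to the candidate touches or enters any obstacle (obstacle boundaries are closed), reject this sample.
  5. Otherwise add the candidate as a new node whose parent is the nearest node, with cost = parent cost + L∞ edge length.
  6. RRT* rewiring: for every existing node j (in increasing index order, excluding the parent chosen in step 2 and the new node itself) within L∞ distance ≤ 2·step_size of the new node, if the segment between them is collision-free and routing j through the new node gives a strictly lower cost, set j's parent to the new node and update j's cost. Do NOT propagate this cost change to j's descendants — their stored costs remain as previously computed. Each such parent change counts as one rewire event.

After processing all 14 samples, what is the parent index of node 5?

Parent of node 5: 3

1. q=(34,8) nearest=0 d=32 new=(7,5) → blocked by [5,8]×[0,5], reject
2. q=(34,12) nearest=0 d=32 new=(7,5) → blocked by [5,8]×[0,5], reject
3. q=(30,18) nearest=0 d=28 new=(7,5) → blocked by [5,8]×[0,5], reject
4. q=(9,10) nearest=0 d=10 new=(7,5) → blocked by [5,8]×[0,5], reject
5. q=(4,6) nearest=0 d=6 new=(4,5) → add node 1 parent=0 cost=5
6. q=(38,13) nearest=1 d=34 new=(9,10) → add node 2 parent=1 cost=10
7. q=(31,6) nearest=2 d=22 new=(14,6) → blocked by [11,14]×[4,7], reject
8. q=(35,10) nearest=2 d=26 new=(14,10) → add node 3 parent=2 cost=15
9. q=(11,2) nearest=1 d=7 new=(9,2) → blocked by [5,8]×[0,5], reject
10. q=(36,15) nearest=3 d=22 new=(19,15) → add node 4 parent=3 cost=20
11. q=(31,5) nearest=4 d=12 new=(24,10) → blocked by [20,22]×[11,16], reject
12. q=(13,8) nearest=3 d=2 new=(13,8) → add node 5 parent=3 cost=17
13. q=(1,9) nearest=1 d=4 new=(1,9) → add node 6 parent=1 cost=9
14. q=(13,1) nearest=5 d=7 new=(13,3) → blocked by [11,14]×[4,7], reject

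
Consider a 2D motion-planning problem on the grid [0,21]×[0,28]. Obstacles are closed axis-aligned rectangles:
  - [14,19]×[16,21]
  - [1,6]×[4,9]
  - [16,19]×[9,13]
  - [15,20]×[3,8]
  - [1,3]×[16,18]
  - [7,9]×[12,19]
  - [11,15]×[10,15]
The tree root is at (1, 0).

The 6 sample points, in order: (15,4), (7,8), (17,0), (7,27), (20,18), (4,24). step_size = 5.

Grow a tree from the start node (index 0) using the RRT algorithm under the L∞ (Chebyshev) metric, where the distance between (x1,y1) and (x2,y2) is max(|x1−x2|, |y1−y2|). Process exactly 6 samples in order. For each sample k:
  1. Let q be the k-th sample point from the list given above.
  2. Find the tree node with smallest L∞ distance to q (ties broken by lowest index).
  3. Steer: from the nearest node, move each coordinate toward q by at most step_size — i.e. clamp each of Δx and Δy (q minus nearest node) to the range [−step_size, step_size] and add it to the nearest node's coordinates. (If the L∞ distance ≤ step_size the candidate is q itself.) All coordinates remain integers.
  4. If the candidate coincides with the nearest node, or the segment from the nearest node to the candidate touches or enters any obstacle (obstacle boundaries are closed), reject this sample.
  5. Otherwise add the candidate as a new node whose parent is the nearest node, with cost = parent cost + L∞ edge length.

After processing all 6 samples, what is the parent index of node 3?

1. q=(15,4) nearest=0 d=14 new=(6,4) → blocked by [1,6]×[4,9], reject
2. q=(7,8) nearest=0 d=8 new=(6,5) → blocked by [1,6]×[4,9], reject
3. q=(17,0) nearest=0 d=16 new=(6,0) → add node 1 parent=0 cost=5
4. q=(7,27) nearest=0 d=27 new=(6,5) → blocked by [1,6]×[4,9], reject
5. q=(20,18) nearest=1 d=18 new=(11,5) → add node 2 parent=1 cost=10
6. q=(4,24) nearest=2 d=19 new=(6,10) → add node 3 parent=2 cost=15

Parent of node 3: 2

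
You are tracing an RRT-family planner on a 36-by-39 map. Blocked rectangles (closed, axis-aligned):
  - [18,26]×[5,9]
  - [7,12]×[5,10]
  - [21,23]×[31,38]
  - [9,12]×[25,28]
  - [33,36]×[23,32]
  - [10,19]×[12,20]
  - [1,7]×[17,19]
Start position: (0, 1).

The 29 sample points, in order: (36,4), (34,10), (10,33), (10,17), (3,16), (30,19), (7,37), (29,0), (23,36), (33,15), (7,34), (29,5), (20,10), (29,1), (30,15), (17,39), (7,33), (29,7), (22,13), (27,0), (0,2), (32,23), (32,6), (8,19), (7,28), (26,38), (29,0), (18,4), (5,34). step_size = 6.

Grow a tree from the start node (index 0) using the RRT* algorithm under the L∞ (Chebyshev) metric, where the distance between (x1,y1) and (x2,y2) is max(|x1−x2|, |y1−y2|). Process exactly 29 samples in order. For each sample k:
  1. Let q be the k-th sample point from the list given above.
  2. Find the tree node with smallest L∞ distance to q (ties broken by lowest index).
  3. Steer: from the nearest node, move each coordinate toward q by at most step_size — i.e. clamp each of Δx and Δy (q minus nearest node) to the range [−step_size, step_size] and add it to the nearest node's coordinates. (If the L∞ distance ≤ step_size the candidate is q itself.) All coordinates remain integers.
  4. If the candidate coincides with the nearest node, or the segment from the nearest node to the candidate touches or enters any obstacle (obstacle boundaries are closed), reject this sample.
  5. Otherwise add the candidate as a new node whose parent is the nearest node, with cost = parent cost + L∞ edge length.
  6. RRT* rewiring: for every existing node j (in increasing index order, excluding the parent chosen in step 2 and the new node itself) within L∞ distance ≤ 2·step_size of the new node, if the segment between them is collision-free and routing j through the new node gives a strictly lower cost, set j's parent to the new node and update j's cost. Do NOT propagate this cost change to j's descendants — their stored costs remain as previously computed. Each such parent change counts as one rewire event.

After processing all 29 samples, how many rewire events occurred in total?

Rewire events: 1

1. q=(36,4) nearest=0 d=36 new=(6,4) → add node 1 parent=0 cost=6
2. q=(34,10) nearest=1 d=28 new=(12,10) → blocked by [7,12]×[5,10], reject
3. q=(10,33) nearest=1 d=29 new=(10,10) → blocked by [7,12]×[5,10], reject
4. q=(10,17) nearest=1 d=13 new=(10,10) → blocked by [7,12]×[5,10], reject
5. q=(3,16) nearest=1 d=12 new=(3,10) → add node 2 parent=1 cost=12
6. q=(30,19) nearest=1 d=24 new=(12,10) → blocked by [7,12]×[5,10], reject
7. q=(7,37) nearest=2 d=27 new=(7,16) → add node 3 parent=2 cost=18
8. q=(29,0) nearest=3 d=22 new=(13,10) → blocked by [10,19]×[12,20], reject
9. q=(23,36) nearest=3 d=20 new=(13,22) → blocked by [10,19]×[12,20], reject
10. q=(33,15) nearest=3 d=26 new=(13,15) → blocked by [10,19]×[12,20], reject
11. q=(7,34) nearest=3 d=18 new=(7,22) → blocked by [1,7]×[17,19], reject
12. q=(29,5) nearest=3 d=22 new=(13,10) → blocked by [10,19]×[12,20], reject
13. q=(20,10) nearest=3 d=13 new=(13,10) → blocked by [10,19]×[12,20], reject
14. q=(29,1) nearest=3 d=22 new=(13,10) → blocked by [10,19]×[12,20], reject
15. q=(30,15) nearest=3 d=23 new=(13,15) → blocked by [10,19]×[12,20], reject
16. q=(17,39) nearest=3 d=23 new=(13,22) → blocked by [10,19]×[12,20], reject
17. q=(7,33) nearest=3 d=17 new=(7,22) → blocked by [1,7]×[17,19], reject
18. q=(29,7) nearest=3 d=22 new=(13,10) → blocked by [10,19]×[12,20], reject
19. q=(22,13) nearest=3 d=15 new=(13,13) → blocked by [10,19]×[12,20], reject
20. q=(27,0) nearest=3 d=20 new=(13,10) → blocked by [10,19]×[12,20], reject
21. q=(0,2) nearest=0 d=1 new=(0,2) → add node 4 parent=0 cost=1; rewire 2→4 (9<12)
22. q=(32,23) nearest=3 d=25 new=(13,22) → blocked by [10,19]×[12,20], reject
23. q=(32,6) nearest=3 d=25 new=(13,10) → blocked by [10,19]×[12,20], reject
24. q=(8,19) nearest=3 d=3 new=(8,19) → add node 5 parent=3 cost=21
25. q=(7,28) nearest=5 d=9 new=(7,25) → add node 6 parent=5 cost=27
26. q=(26,38) nearest=5 d=19 new=(14,25) → add node 7 parent=5 cost=27
27. q=(29,0) nearest=5 d=21 new=(14,13) → blocked by [10,19]×[12,20], reject
28. q=(18,4) nearest=1 d=12 new=(12,4) → add node 8 parent=1 cost=12
29. q=(5,34) nearest=6 d=9 new=(5,31) → add node 9 parent=6 cost=33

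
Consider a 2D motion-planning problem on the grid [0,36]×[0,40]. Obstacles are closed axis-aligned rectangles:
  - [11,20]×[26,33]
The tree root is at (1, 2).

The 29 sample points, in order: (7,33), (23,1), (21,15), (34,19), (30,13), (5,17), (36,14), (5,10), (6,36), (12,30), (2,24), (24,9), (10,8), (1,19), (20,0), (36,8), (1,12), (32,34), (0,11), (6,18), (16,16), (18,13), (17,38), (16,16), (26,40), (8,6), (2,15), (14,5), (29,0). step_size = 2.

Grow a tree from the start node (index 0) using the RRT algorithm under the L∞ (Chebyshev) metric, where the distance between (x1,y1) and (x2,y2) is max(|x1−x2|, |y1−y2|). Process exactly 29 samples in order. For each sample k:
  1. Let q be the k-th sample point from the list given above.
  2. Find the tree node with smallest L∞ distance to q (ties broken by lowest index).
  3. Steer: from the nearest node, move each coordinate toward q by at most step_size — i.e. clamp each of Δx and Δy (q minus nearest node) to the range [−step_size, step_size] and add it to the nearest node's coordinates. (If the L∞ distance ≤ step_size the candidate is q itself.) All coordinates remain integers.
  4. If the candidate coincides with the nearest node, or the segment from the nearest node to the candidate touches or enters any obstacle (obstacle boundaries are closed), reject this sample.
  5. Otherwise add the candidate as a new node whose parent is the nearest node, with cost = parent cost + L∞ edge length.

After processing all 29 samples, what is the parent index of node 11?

Parent of node 11: 10

1. q=(7,33) nearest=0 d=31 new=(3,4) → add node 1 parent=0 cost=2
2. q=(23,1) nearest=1 d=20 new=(5,2) → add node 2 parent=1 cost=4
3. q=(21,15) nearest=2 d=16 new=(7,4) → add node 3 parent=2 cost=6
4. q=(34,19) nearest=3 d=27 new=(9,6) → add node 4 parent=3 cost=8
5. q=(30,13) nearest=4 d=21 new=(11,8) → add node 5 parent=4 cost=10
6. q=(5,17) nearest=5 d=9 new=(9,10) → add node 6 parent=5 cost=12
7. q=(36,14) nearest=5 d=25 new=(13,10) → add node 7 parent=5 cost=12
8. q=(5,10) nearest=4 d=4 new=(7,8) → add node 8 parent=4 cost=10
9. q=(6,36) nearest=6 d=26 new=(7,12) → add node 9 parent=6 cost=14
10. q=(12,30) nearest=9 d=18 new=(9,14) → add node 10 parent=9 cost=16
11. q=(2,24) nearest=10 d=10 new=(7,16) → add node 11 parent=10 cost=18
12. q=(24,9) nearest=7 d=11 new=(15,9) → add node 12 parent=7 cost=14
13. q=(10,8) nearest=5 d=1 new=(10,8) → add node 13 parent=5 cost=11
14. q=(1,19) nearest=11 d=6 new=(5,18) → add node 14 parent=11 cost=20
15. q=(20,0) nearest=5 d=9 new=(13,6) → add node 15 parent=5 cost=12
16. q=(36,8) nearest=12 d=21 new=(17,8) → add node 16 parent=12 cost=16
17. q=(1,12) nearest=8 d=6 new=(5,10) → add node 17 parent=8 cost=12
18. q=(32,34) nearest=10 d=23 new=(11,16) → add node 18 parent=10 cost=18
19. q=(0,11) nearest=17 d=5 new=(3,11) → add node 19 parent=17 cost=14
20. q=(6,18) nearest=14 d=1 new=(6,18) → add node 20 parent=14 cost=21
21. q=(16,16) nearest=18 d=5 new=(13,16) → add node 21 parent=18 cost=20
22. q=(18,13) nearest=12 d=4 new=(17,11) → add node 22 parent=12 cost=16
23. q=(17,38) nearest=14 d=20 new=(7,20) → add node 23 parent=14 cost=22
24. q=(16,16) nearest=21 d=3 new=(15,16) → add node 24 parent=21 cost=22
25. q=(26,40) nearest=23 d=20 new=(9,22) → add node 25 parent=23 cost=24
26. q=(8,6) nearest=4 d=1 new=(8,6) → add node 26 parent=4 cost=9
27. q=(2,15) nearest=14 d=3 new=(3,16) → add node 27 parent=14 cost=22
28. q=(14,5) nearest=15 d=1 new=(14,5) → add node 28 parent=15 cost=13
29. q=(29,0) nearest=16 d=12 new=(19,6) → add node 29 parent=16 cost=18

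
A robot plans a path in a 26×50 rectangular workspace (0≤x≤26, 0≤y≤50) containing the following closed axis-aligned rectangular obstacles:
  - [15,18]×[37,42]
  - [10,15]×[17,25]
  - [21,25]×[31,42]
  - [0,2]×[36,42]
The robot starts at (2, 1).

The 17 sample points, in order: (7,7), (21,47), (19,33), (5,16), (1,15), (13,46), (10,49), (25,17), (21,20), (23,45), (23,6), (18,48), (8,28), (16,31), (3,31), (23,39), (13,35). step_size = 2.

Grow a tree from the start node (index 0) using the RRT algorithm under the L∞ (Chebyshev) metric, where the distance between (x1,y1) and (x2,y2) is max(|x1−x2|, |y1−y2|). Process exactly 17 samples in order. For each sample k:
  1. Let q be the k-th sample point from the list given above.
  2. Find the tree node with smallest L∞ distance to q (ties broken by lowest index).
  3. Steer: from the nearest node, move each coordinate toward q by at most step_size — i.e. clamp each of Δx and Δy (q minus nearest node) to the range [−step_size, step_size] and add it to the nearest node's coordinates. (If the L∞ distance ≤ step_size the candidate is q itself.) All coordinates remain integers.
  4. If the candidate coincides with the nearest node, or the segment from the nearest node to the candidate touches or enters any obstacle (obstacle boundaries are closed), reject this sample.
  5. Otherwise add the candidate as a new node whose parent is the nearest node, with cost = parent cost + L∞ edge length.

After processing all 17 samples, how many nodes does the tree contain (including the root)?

1. q=(7,7) nearest=0 d=6 new=(4,3) → add node 1 parent=0 cost=2
2. q=(21,47) nearest=1 d=44 new=(6,5) → add node 2 parent=1 cost=4
3. q=(19,33) nearest=2 d=28 new=(8,7) → add node 3 parent=2 cost=6
4. q=(5,16) nearest=3 d=9 new=(6,9) → add node 4 parent=3 cost=8
5. q=(1,15) nearest=4 d=6 new=(4,11) → add node 5 parent=4 cost=10
6. q=(13,46) nearest=5 d=35 new=(6,13) → add node 6 parent=5 cost=12
7. q=(10,49) nearest=6 d=36 new=(8,15) → add node 7 parent=6 cost=14
8. q=(25,17) nearest=3 d=17 new=(10,9) → add node 8 parent=3 cost=8
9. q=(21,20) nearest=8 d=11 new=(12,11) → add node 9 parent=8 cost=10
10. q=(23,45) nearest=7 d=30 new=(10,17) → blocked by [10,15]×[17,25], reject
11. q=(23,6) nearest=9 d=11 new=(14,9) → add node 10 parent=9 cost=12
12. q=(18,48) nearest=7 d=33 new=(10,17) → blocked by [10,15]×[17,25], reject
13. q=(8,28) nearest=7 d=13 new=(8,17) → add node 11 parent=7 cost=16
14. q=(16,31) nearest=11 d=14 new=(10,19) → blocked by [10,15]×[17,25], reject
15. q=(3,31) nearest=11 d=14 new=(6,19) → add node 12 parent=11 cost=18
16. q=(23,39) nearest=12 d=20 new=(8,21) → add node 13 parent=12 cost=20
17. q=(13,35) nearest=13 d=14 new=(10,23) → blocked by [10,15]×[17,25], reject

Node count: 14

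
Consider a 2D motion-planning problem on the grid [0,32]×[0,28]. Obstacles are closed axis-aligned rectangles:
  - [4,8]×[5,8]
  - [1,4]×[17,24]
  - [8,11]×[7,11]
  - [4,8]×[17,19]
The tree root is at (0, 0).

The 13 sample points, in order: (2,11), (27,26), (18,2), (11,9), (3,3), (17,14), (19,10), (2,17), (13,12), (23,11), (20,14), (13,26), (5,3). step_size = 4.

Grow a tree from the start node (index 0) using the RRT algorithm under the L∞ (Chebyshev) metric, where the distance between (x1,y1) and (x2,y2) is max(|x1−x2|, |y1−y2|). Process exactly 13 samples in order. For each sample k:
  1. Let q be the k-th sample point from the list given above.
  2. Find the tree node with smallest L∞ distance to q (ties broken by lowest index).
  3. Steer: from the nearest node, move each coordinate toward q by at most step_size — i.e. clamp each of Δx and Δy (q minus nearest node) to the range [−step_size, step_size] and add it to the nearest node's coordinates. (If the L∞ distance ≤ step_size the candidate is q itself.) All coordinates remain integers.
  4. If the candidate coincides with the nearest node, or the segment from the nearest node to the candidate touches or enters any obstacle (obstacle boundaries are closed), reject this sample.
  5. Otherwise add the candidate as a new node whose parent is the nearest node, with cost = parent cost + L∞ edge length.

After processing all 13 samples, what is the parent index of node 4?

Parent of node 4: 1

1. q=(2,11) nearest=0 d=11 new=(2,4) → add node 1 parent=0 cost=4
2. q=(27,26) nearest=1 d=25 new=(6,8) → blocked by [4,8]×[5,8], reject
3. q=(18,2) nearest=1 d=16 new=(6,2) → add node 2 parent=1 cost=8
4. q=(11,9) nearest=2 d=7 new=(10,6) → add node 3 parent=2 cost=12
5. q=(3,3) nearest=1 d=1 new=(3,3) → add node 4 parent=1 cost=5
6. q=(17,14) nearest=3 d=8 new=(14,10) → blocked by [8,11]×[7,11], reject
7. q=(19,10) nearest=3 d=9 new=(14,10) → blocked by [8,11]×[7,11], reject
8. q=(2,17) nearest=3 d=11 new=(6,10) → blocked by [4,8]×[5,8], reject
9. q=(13,12) nearest=3 d=6 new=(13,10) → blocked by [8,11]×[7,11], reject
10. q=(23,11) nearest=3 d=13 new=(14,10) → blocked by [8,11]×[7,11], reject
11. q=(20,14) nearest=3 d=10 new=(14,10) → blocked by [8,11]×[7,11], reject
12. q=(13,26) nearest=3 d=20 new=(13,10) → blocked by [8,11]×[7,11], reject
13. q=(5,3) nearest=2 d=1 new=(5,3) → add node 5 parent=2 cost=9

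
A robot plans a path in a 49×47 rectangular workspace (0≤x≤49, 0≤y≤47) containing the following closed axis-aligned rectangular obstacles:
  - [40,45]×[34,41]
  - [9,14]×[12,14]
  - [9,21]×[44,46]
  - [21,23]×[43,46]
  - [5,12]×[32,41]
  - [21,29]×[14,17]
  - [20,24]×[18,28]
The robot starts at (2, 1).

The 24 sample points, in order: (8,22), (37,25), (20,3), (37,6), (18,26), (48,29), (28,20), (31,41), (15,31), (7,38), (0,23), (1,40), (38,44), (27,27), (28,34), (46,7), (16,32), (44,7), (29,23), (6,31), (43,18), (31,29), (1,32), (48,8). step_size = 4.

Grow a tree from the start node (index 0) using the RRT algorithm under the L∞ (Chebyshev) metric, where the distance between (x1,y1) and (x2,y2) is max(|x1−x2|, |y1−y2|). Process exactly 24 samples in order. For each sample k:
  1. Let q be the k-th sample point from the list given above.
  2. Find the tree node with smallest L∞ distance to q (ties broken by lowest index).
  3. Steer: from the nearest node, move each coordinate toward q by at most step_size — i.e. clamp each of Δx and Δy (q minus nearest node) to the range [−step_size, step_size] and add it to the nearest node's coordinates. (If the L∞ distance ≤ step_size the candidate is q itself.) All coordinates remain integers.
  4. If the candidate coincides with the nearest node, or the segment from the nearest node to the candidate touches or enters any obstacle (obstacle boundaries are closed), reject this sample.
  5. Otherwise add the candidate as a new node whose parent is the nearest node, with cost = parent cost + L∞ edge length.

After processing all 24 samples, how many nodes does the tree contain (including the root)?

Node count: 17

1. q=(8,22) nearest=0 d=21 new=(6,5) → add node 1 parent=0 cost=4
2. q=(37,25) nearest=1 d=31 new=(10,9) → add node 2 parent=1 cost=8
3. q=(20,3) nearest=2 d=10 new=(14,5) → add node 3 parent=2 cost=12
4. q=(37,6) nearest=3 d=23 new=(18,6) → add node 4 parent=3 cost=16
5. q=(18,26) nearest=2 d=17 new=(14,13) → blocked by [9,14]×[12,14], reject
6. q=(48,29) nearest=4 d=30 new=(22,10) → add node 5 parent=4 cost=20
7. q=(28,20) nearest=5 d=10 new=(26,14) → blocked by [21,29]×[14,17], reject
8. q=(31,41) nearest=5 d=31 new=(26,14) → blocked by [21,29]×[14,17], reject
9. q=(15,31) nearest=5 d=21 new=(18,14) → add node 6 parent=5 cost=24
10. q=(7,38) nearest=6 d=24 new=(14,18) → add node 7 parent=6 cost=28
11. q=(0,23) nearest=2 d=14 new=(6,13) → add node 8 parent=2 cost=12
12. q=(1,40) nearest=7 d=22 new=(10,22) → add node 9 parent=7 cost=32
13. q=(38,44) nearest=7 d=26 new=(18,22) → add node 10 parent=7 cost=32
14. q=(27,27) nearest=10 d=9 new=(22,26) → blocked by [20,24]×[18,28], reject
15. q=(28,34) nearest=10 d=12 new=(22,26) → blocked by [20,24]×[18,28], reject
16. q=(46,7) nearest=5 d=24 new=(26,7) → add node 11 parent=5 cost=24
17. q=(16,32) nearest=9 d=10 new=(14,26) → add node 12 parent=9 cost=36
18. q=(44,7) nearest=11 d=18 new=(30,7) → add node 13 parent=11 cost=28
19. q=(29,23) nearest=6 d=11 new=(22,18) → blocked by [21,29]×[14,17], reject
20. q=(6,31) nearest=12 d=8 new=(10,30) → add node 14 parent=12 cost=40
21. q=(43,18) nearest=13 d=13 new=(34,11) → add node 15 parent=13 cost=32
22. q=(31,29) nearest=10 d=13 new=(22,26) → blocked by [20,24]×[18,28], reject
23. q=(1,32) nearest=14 d=9 new=(6,32) → blocked by [5,12]×[32,41], reject
24. q=(48,8) nearest=15 d=14 new=(38,8) → add node 16 parent=15 cost=36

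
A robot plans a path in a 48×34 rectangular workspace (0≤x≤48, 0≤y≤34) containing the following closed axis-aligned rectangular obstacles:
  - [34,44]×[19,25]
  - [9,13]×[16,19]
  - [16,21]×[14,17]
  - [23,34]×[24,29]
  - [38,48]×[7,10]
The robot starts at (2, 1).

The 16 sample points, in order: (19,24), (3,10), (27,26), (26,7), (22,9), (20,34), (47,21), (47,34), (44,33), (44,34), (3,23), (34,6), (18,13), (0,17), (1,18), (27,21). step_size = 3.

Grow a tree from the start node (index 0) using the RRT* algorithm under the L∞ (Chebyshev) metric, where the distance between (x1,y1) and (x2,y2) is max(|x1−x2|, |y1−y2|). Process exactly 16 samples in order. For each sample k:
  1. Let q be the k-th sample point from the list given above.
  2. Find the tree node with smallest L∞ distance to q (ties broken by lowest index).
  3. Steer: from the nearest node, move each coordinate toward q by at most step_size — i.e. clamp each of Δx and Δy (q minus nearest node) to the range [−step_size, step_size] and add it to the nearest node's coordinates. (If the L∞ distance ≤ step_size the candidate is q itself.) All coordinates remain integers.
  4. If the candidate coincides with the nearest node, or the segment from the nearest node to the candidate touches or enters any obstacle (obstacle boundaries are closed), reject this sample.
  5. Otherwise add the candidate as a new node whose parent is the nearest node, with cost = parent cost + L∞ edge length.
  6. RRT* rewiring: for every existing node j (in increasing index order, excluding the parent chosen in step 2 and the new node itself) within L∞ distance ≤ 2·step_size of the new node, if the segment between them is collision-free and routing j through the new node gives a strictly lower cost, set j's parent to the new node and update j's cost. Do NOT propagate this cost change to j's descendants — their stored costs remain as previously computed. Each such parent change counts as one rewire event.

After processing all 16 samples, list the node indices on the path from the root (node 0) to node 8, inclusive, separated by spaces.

1. q=(19,24) nearest=0 d=23 new=(5,4) → add node 1 parent=0 cost=3
2. q=(3,10) nearest=1 d=6 new=(3,7) → add node 2 parent=1 cost=6
3. q=(27,26) nearest=1 d=22 new=(8,7) → add node 3 parent=1 cost=6
4. q=(26,7) nearest=3 d=18 new=(11,7) → add node 4 parent=3 cost=9
5. q=(22,9) nearest=4 d=11 new=(14,9) → add node 5 parent=4 cost=12
6. q=(20,34) nearest=5 d=25 new=(17,12) → add node 6 parent=5 cost=15
7. q=(47,21) nearest=6 d=30 new=(20,15) → blocked by [16,21]×[14,17], reject
8. q=(47,34) nearest=6 d=30 new=(20,15) → blocked by [16,21]×[14,17], reject
9. q=(44,33) nearest=6 d=27 new=(20,15) → blocked by [16,21]×[14,17], reject
10. q=(44,34) nearest=6 d=27 new=(20,15) → blocked by [16,21]×[14,17], reject
11. q=(3,23) nearest=5 d=14 new=(11,12) → add node 7 parent=5 cost=15
12. q=(34,6) nearest=6 d=17 new=(20,9) → add node 8 parent=6 cost=18
13. q=(18,13) nearest=6 d=1 new=(18,13) → add node 9 parent=6 cost=16
14. q=(0,17) nearest=2 d=10 new=(0,10) → add node 10 parent=2 cost=9
15. q=(1,18) nearest=10 d=8 new=(1,13) → add node 11 parent=10 cost=12
16. q=(27,21) nearest=9 d=9 new=(21,16) → blocked by [16,21]×[14,17], reject

Path: 0 1 3 4 5 6 8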